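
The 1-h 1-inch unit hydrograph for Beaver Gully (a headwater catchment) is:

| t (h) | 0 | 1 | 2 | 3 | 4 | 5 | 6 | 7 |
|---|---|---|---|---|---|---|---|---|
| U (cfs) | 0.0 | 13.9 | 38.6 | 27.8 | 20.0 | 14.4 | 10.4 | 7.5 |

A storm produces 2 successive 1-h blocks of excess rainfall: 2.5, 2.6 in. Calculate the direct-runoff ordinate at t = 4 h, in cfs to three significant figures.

By discrete convolution, Q_j = Σ (P_i / 1 in) · U_{j−i}.
At t = 4 h (j=4): Q = (2.5/1)·20.0 + (2.6/1)·27.8 = 122 cfs.

Q ≈ 122 cfs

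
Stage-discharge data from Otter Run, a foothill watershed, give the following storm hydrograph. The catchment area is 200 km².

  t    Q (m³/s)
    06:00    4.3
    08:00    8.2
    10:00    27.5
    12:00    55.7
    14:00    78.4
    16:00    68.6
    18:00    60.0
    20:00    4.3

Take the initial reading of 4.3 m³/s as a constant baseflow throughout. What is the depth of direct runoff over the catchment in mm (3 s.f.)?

d ≈ 9.81 mm

Direct runoff: 0.0, 3.9, 23.2, 51.4, 74.1, 64.3, 55.7, 0.0 m³/s; ΣQ_DR = 272.6 m³/s.
V = ΣQ_DR · Δt = 272.6 × 7200 s = 1.963 × 10^6 m³.
Over A = 200 km², depth = V / A = 9.81 mm.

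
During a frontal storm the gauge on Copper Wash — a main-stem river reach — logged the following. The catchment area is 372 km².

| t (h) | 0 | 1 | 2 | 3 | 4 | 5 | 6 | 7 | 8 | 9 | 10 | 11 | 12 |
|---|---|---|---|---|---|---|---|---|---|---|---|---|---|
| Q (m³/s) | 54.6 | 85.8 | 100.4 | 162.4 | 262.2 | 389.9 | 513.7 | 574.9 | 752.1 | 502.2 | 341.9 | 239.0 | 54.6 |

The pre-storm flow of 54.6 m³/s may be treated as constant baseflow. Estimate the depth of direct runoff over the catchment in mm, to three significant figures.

Direct runoff: 0.0, 31.2, 45.8, 107.8, 207.6, 335.3, 459.1, 520.3, 697.5, 447.6, 287.3, 184.4, 0.0 m³/s; ΣQ_DR = 3324 m³/s.
V = ΣQ_DR · Δt = 3324 × 3600 s = 1.197 × 10^7 m³.
Over A = 372 km², depth = V / A = 32.2 mm.

d ≈ 32.2 mm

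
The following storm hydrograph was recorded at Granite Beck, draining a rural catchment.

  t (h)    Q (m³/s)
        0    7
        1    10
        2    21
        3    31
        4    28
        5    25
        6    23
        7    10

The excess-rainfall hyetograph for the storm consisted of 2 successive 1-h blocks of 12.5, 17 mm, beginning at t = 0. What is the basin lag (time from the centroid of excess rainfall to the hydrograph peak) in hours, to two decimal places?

t_L ≈ 1.92 h

Centroid of excess rainfall: t_c = Σ P_i·t̄_i / ΣP_i = 1.0763 h (block centres at 0.5, 1.5 h).
Hydrograph peak occurs at t = 3 h, so basin lag t_L = 3 − 1.0763 = 1.92 h.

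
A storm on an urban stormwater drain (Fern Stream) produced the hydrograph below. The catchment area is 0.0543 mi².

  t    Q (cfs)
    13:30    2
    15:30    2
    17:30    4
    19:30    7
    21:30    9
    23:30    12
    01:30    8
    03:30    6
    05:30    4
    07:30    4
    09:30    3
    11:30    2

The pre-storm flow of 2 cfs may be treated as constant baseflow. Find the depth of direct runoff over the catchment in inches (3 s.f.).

d ≈ 2.23 in

Direct runoff: 0.0, 0.0, 2.0, 5.0, 7.0, 10.0, 6.0, 4.0, 2.0, 2.0, 1.0, 0.0 cfs; ΣQ_DR = 39.00 cfs.
V = ΣQ_DR · Δt = 39.00 × 7200 s = 2.808 × 10^5 ft³.
Over A = 0.0543 mi², depth = V / A = 2.23 in.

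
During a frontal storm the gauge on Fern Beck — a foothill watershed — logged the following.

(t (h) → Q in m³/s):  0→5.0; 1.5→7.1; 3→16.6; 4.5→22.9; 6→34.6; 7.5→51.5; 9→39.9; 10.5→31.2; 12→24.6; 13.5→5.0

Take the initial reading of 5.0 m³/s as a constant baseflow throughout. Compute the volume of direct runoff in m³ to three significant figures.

V ≈ 1.02 × 10^6 m³

Direct-runoff ordinates (Q − Q_b): 0.0, 2.1, 11.6, 17.9, 29.6, 46.5, 34.9, 26.2, 19.6, 0.0 m³/s.
ΣQ_DR = 188.4 m³/s.
With Δt = 1.5 h = 5400 s, V = ΣQ_DR · Δt = 188.4 × 5400 = 1.02 × 10^6 m³.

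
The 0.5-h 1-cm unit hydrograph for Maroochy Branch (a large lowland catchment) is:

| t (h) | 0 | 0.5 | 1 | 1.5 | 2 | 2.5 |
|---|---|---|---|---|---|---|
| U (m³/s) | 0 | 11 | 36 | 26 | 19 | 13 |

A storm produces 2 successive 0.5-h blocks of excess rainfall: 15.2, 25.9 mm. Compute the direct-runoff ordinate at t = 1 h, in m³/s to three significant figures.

Q ≈ 83.2 m³/s

By discrete convolution, Q_j = Σ (P_i / 10 mm) · U_{j−i}.
At t = 1 h (j=2): Q = (15.2/10)·36 + (25.9/10)·11 = 83.2 m³/s.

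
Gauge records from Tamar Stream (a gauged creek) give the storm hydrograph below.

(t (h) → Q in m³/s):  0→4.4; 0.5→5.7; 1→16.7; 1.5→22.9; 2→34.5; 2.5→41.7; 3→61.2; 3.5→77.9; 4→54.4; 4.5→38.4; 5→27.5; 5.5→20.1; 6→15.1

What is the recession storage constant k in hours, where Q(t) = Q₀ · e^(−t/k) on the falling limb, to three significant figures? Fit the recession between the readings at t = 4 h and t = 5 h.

k ≈ 1.47 h

On the falling limb, Q drops from 54.4 to 27.5 m³/s between t = 4 h and t = 5 h (Δt = 1 h).
k = −Δt / ln(Q₂/Q₁) = −1 / ln(27.5/54.4) = 1.47 h.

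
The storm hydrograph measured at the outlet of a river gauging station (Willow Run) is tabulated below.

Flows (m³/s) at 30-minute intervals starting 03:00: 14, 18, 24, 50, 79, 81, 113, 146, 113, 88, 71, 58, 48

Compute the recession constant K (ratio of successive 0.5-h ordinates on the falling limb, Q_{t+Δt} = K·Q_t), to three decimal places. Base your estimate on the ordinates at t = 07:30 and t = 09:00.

K ≈ 0.817

Using the recession-limb readings at t = 07:30 and t = 09:00: Q falls from 88 to 48 m³/s over 3 intervals.
K = (Q₂/Q₁)^(1/3) = (48/88)^(1/3) = 0.817.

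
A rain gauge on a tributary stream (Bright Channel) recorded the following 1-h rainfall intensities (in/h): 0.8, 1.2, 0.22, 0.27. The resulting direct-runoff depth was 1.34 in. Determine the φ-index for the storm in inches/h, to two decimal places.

φ ≈ 0.33 in/h

Only the 2 blocks with intensity above φ contribute runoff: 0.8, 1.2 in/h.
Σ(I−φ)·Δt = d  ⇒  (0.8+1.2 − 2φ)·1 = 1.34
φ = (2.000 − 1.34/1) / 2 = 0.33 in/h.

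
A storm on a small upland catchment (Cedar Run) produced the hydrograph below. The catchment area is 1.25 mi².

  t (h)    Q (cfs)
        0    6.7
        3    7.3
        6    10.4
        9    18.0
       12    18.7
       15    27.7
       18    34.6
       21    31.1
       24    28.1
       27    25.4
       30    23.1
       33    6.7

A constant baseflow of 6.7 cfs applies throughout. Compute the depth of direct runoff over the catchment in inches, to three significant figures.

d ≈ 0.585 in

Direct runoff: 0.0, 0.6, 3.7, 11.3, 12.0, 21.0, 27.9, 24.4, 21.4, 18.7, 16.4, 0.0 cfs; ΣQ_DR = 157.4 cfs.
V = ΣQ_DR · Δt = 157.4 × 10800 s = 1.700 × 10^6 ft³.
Over A = 1.25 mi², depth = V / A = 0.585 in.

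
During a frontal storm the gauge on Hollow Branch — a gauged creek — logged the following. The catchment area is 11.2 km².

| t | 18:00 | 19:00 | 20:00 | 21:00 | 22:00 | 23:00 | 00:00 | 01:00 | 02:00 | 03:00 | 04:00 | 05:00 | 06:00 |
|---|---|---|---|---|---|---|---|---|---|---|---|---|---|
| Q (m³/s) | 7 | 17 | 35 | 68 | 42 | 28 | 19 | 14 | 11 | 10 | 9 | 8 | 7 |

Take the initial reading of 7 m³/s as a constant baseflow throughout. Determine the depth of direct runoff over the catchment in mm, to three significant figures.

d ≈ 59.1 mm

Direct runoff: 0.0, 10.0, 28.0, 61.0, 35.0, 21.0, 12.0, 7.0, 4.0, 3.0, 2.0, 1.0, 0.0 m³/s; ΣQ_DR = 184.0 m³/s.
V = ΣQ_DR · Δt = 184.0 × 3600 s = 6.624 × 10^5 m³.
Over A = 11.2 km², depth = V / A = 59.1 mm.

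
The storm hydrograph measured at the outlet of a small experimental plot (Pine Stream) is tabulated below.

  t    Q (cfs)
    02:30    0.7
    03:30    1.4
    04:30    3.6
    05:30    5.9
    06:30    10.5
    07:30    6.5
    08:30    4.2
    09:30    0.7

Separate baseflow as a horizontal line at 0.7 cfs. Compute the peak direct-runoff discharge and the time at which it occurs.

Q_p = 9.8 cfs at t = 06:30

Subtracting baseflow gives direct-runoff ordinates: 0.0, 0.7, 2.9, 5.2, 9.8, 5.8, 3.5, 0.0 cfs.
The maximum is 9.8 cfs, occurring at the reading for t = 06:30.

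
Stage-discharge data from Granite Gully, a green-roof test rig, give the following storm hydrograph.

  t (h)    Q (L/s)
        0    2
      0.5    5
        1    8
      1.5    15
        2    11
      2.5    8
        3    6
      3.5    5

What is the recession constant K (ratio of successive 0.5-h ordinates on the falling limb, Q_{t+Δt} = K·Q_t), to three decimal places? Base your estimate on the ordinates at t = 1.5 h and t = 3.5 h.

K ≈ 0.760

Using the recession-limb readings at t = 1.5 h and t = 3.5 h: Q falls from 15 to 5 L/s over 4 intervals.
K = (Q₂/Q₁)^(1/4) = (5/15)^(1/4) = 0.760.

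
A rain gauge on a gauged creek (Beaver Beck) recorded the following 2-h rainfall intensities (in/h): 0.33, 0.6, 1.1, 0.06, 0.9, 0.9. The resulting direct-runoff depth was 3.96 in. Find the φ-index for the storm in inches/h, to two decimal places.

Only the 4 blocks with intensity above φ contribute runoff: 0.6, 1.1, 0.9, 0.9 in/h.
Σ(I−φ)·Δt = d  ⇒  (0.6+1.1+0.9+0.9 − 4φ)·2 = 3.96
φ = (3.500 − 3.96/2) / 4 = 0.38 in/h.

φ ≈ 0.38 in/h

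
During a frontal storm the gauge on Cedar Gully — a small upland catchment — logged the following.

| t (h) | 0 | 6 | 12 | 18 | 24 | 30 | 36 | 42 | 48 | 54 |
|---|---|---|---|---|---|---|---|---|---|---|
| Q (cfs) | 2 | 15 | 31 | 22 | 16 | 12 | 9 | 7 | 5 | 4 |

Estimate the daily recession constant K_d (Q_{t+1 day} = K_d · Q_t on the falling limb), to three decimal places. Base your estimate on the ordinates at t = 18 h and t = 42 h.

Between t = 18 h and t = 42 h the flow falls from 22 to 7 cfs over 4×6 h = 24 h.
Per-interval ratio K = (7/22)^(1/4) = 0.7510; K_d = K^(24/6) = 0.318.

K_d ≈ 0.318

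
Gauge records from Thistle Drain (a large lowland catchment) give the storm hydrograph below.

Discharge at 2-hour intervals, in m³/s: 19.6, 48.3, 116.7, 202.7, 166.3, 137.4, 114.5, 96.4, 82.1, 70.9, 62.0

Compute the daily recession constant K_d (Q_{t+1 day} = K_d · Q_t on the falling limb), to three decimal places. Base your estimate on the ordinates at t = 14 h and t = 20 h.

K_d ≈ 0.171

Between t = 14 h and t = 20 h the flow falls from 96.4 to 62.0 m³/s over 3×2 h = 6 h.
Per-interval ratio K = (62.0/96.4)^(1/3) = 0.8632; K_d = K^(24/2) = 0.171.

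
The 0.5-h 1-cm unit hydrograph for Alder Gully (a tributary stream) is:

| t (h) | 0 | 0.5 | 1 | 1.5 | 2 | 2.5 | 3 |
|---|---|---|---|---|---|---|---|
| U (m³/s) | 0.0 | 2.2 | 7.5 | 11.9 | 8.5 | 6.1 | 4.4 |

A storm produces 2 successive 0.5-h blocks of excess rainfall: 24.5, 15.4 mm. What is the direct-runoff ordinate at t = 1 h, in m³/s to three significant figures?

Q ≈ 21.8 m³/s

By discrete convolution, Q_j = Σ (P_i / 10 mm) · U_{j−i}.
At t = 1 h (j=2): Q = (24.5/10)·7.5 + (15.4/10)·2.2 = 21.8 m³/s.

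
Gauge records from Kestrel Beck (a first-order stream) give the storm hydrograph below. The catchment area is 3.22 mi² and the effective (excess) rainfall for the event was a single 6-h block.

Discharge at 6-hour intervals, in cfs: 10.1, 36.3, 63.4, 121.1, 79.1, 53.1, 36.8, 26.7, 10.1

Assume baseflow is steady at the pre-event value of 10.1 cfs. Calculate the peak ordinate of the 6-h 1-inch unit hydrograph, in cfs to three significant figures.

Direct runoff: 0.0, 26.2, 53.3, 111.0, 69.0, 43.0, 26.7, 16.6, 0.0 cfs; ΣQ_DR = 345.8 cfs, peak = 111.0 cfs.
Runoff depth d = ΣQ_DR·Δt / A = 345.8 × 21600 / (3.22 mi²) = 0.9985 in.
The 1-inch UH is the DRH scaled by (1 in)/d, so U_p = 111.0 × 1/0.9985 = 111 cfs.

U_p ≈ 111 cfs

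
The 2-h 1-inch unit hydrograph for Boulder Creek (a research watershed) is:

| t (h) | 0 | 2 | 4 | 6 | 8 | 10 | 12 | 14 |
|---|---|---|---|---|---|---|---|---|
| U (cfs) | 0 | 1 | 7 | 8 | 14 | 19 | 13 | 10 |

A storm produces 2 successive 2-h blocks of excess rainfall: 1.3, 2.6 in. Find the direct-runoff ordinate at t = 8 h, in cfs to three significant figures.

Q ≈ 39.0 cfs

By discrete convolution, Q_j = Σ (P_i / 1 in) · U_{j−i}.
At t = 8 h (j=4): Q = (1.3/1)·14 + (2.6/1)·8 = 39.0 cfs.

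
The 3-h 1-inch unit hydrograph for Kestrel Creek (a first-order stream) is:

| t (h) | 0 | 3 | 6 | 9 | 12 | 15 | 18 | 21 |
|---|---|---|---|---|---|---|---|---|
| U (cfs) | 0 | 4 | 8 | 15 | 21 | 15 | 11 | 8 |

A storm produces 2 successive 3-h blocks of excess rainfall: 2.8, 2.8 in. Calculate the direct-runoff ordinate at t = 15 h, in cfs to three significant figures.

By discrete convolution, Q_j = Σ (P_i / 1 in) · U_{j−i}.
At t = 15 h (j=5): Q = (2.8/1)·15 + (2.8/1)·21 = 101 cfs.

Q ≈ 101 cfs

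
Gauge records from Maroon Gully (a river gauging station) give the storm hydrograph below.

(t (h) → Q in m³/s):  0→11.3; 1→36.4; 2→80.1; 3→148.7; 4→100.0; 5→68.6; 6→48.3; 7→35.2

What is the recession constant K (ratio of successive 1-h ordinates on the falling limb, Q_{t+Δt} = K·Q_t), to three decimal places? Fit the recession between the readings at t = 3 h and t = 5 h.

Using the recession-limb readings at t = 3 h and t = 5 h: Q falls from 148.7 to 68.6 m³/s over 2 intervals.
K = (Q₂/Q₁)^(1/2) = (68.6/148.7)^(1/2) = 0.679.

K ≈ 0.679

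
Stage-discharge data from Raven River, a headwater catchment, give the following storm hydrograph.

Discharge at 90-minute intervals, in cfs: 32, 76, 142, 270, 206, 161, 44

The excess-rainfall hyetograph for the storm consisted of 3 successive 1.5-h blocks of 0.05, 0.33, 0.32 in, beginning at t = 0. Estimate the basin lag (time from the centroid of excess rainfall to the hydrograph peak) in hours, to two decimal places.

Centroid of excess rainfall: t_c = Σ P_i·t̄_i / ΣP_i = 2.8286 h (block centres at 0.75, 2.25, 3.75 h).
Hydrograph peak occurs at t = 4.5 h, so basin lag t_L = 4.5 − 2.8286 = 1.67 h.

t_L ≈ 1.67 h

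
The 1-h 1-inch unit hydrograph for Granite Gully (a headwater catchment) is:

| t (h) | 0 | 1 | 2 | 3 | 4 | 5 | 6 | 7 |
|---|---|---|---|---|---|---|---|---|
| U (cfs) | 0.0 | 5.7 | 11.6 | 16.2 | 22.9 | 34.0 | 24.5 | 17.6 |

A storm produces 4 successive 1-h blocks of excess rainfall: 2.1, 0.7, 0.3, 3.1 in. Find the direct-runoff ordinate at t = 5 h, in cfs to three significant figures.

By discrete convolution, Q_j = Σ (P_i / 1 in) · U_{j−i}.
At t = 5 h (j=5): Q = (2.1/1)·34.0 + (0.7/1)·22.9 + (0.3/1)·16.2 + (3.1/1)·11.6 = 128 cfs.

Q ≈ 128 cfs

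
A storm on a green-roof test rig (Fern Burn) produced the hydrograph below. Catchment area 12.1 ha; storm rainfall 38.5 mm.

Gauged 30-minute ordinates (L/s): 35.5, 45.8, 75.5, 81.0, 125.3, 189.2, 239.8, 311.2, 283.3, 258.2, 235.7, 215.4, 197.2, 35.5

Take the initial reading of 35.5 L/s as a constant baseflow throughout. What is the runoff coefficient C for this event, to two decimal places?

ΣQ_DR = 1832 L/s; V = ΣQ_DR·Δt = 3.297 × 10^6 L.
Runoff depth d = V / A = 27.25 mm.
C = d / P = 27.25 / 38.5 = 0.71.

C ≈ 0.71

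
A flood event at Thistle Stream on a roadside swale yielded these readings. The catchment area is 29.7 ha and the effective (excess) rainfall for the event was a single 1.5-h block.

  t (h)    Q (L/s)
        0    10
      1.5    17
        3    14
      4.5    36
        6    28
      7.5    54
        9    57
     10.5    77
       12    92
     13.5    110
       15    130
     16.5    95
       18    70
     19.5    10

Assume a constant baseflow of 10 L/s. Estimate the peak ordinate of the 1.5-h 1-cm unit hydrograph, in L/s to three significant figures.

U_p ≈ 100 L/s

Direct runoff: 0.0, 7.0, 4.0, 26.0, 18.0, 44.0, 47.0, 67.0, 82.0, 100.0, 120.0, 85.0, 60.0, 0.0 L/s; ΣQ_DR = 660.0 L/s, peak = 120.0 L/s.
Runoff depth d = ΣQ_DR·Δt / A = 660.0 × 5400 / (29.7 ha) = 12.00 mm.
The 1-cm UH is the DRH scaled by (10 mm)/d, so U_p = 120.0 × 10/12.00 = 100 L/s.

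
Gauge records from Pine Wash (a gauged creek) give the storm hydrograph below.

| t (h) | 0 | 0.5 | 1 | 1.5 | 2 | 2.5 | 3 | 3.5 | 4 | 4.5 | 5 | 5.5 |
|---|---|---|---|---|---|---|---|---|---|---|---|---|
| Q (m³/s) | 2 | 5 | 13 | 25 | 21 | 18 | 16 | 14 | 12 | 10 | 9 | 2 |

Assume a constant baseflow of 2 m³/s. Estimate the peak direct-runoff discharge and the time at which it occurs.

Subtracting baseflow gives direct-runoff ordinates: 0.0, 3.0, 11.0, 23.0, 19.0, 16.0, 14.0, 12.0, 10.0, 8.0, 7.0, 0.0 m³/s.
The maximum is 23.0 m³/s, occurring at the reading for t = 1.5 h.

Q_p = 23.0 m³/s at t = 1.5 h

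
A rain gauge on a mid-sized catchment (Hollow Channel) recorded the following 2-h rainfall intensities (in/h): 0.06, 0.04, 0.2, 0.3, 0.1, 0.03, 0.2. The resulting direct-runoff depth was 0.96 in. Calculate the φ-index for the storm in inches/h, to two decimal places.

Only the 4 blocks with intensity above φ contribute runoff: 0.2, 0.3, 0.1, 0.2 in/h.
Σ(I−φ)·Δt = d  ⇒  (0.2+0.3+0.1+0.2 − 4φ)·2 = 0.96
φ = (0.8000 − 0.96/2) / 4 = 0.08 in/h.

φ ≈ 0.08 in/h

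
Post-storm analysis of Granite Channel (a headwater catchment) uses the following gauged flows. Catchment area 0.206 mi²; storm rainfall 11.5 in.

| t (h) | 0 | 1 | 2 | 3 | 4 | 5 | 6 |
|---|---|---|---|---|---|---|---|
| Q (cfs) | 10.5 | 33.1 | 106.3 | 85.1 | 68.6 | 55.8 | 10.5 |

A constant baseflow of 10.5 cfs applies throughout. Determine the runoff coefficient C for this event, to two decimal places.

ΣQ_DR = 296.4 cfs; V = ΣQ_DR·Δt = 1.067 × 10^6 ft³.
Runoff depth d = V / A = 2.230 in.
C = d / P = 2.230 / 11.5 = 0.19.

C ≈ 0.19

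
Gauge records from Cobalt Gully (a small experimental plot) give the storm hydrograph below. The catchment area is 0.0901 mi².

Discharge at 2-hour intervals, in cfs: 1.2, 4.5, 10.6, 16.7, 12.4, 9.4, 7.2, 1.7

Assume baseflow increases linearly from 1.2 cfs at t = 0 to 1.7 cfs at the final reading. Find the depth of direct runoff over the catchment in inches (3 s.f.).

Direct runoff: 0.00, 3.23, 9.26, 15.29, 10.91, 7.84, 5.57, 0.00 cfs; ΣQ_DR = 52.10 cfs.
V = ΣQ_DR · Δt = 52.10 × 7200 s = 3.751 × 10^5 ft³.
Over A = 0.0901 mi², depth = V / A = 1.79 in.

d ≈ 1.79 in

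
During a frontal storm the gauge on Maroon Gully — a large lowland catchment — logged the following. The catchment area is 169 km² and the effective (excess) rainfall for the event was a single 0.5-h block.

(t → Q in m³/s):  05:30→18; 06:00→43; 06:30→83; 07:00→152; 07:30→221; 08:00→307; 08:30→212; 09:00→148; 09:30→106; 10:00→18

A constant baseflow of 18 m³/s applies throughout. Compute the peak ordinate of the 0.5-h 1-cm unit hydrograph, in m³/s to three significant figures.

U_p ≈ 241 m³/s

Direct runoff: 0.0, 25.0, 65.0, 134.0, 203.0, 289.0, 194.0, 130.0, 88.0, 0.0 m³/s; ΣQ_DR = 1128 m³/s, peak = 289.0 m³/s.
Runoff depth d = ΣQ_DR·Δt / A = 1128 × 1800 / (169 km²) = 12.01 mm.
The 1-cm UH is the DRH scaled by (10 mm)/d, so U_p = 289.0 × 10/12.01 = 241 m³/s.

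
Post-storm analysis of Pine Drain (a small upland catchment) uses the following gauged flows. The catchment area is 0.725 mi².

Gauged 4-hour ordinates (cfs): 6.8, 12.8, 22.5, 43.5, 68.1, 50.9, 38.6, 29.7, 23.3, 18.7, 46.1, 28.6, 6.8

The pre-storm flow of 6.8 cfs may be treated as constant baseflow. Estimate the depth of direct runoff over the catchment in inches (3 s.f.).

d ≈ 2.63 in

Direct runoff: 0.0, 6.0, 15.7, 36.7, 61.3, 44.1, 31.8, 22.9, 16.5, 11.9, 39.3, 21.8, 0.0 cfs; ΣQ_DR = 308.0 cfs.
V = ΣQ_DR · Δt = 308.0 × 14400 s = 4.435 × 10^6 ft³.
Over A = 0.725 mi², depth = V / A = 2.63 in.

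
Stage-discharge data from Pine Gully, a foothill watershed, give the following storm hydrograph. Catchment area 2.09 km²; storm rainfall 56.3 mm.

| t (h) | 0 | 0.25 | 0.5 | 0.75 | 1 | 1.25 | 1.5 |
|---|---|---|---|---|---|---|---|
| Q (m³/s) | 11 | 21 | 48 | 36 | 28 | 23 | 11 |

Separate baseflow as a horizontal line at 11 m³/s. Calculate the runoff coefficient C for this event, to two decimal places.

C ≈ 0.77

ΣQ_DR = 101.0 m³/s; V = ΣQ_DR·Δt = 90900 m³.
Runoff depth d = V / A = 43.49 mm.
C = d / P = 43.49 / 56.3 = 0.77.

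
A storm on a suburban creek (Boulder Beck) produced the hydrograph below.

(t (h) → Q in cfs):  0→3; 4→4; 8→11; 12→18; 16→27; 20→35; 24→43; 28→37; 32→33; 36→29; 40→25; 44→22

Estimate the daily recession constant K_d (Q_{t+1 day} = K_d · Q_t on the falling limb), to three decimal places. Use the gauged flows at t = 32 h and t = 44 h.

K_d ≈ 0.444

Between t = 32 h and t = 44 h the flow falls from 33 to 22 cfs over 3×4 h = 12 h.
Per-interval ratio K = (22/33)^(1/3) = 0.8736; K_d = K^(24/4) = 0.444.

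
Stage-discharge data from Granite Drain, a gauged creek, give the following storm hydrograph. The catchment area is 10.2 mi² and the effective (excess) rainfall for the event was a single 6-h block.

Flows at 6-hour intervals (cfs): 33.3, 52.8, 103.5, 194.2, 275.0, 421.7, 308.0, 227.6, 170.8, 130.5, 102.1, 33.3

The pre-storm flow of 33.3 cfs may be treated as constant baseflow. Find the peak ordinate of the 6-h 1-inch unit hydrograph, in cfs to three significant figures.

U_p ≈ 258 cfs

Direct runoff: 0.0, 19.5, 70.2, 160.9, 241.7, 388.4, 274.7, 194.3, 137.5, 97.2, 68.8, 0.0 cfs; ΣQ_DR = 1653 cfs, peak = 388.4 cfs.
Runoff depth d = ΣQ_DR·Δt / A = 1653 × 21600 / (10.2 mi²) = 1.507 in.
The 1-inch UH is the DRH scaled by (1 in)/d, so U_p = 388.4 × 1/1.507 = 258 cfs.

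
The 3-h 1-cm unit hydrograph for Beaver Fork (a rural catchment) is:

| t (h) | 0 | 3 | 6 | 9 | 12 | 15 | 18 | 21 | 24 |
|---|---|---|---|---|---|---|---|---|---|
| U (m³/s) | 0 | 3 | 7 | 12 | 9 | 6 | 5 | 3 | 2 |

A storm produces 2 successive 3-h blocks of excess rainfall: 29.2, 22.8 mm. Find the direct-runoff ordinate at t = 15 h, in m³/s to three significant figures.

Q ≈ 38.0 m³/s

By discrete convolution, Q_j = Σ (P_i / 10 mm) · U_{j−i}.
At t = 15 h (j=5): Q = (29.2/10)·6 + (22.8/10)·9 = 38.0 m³/s.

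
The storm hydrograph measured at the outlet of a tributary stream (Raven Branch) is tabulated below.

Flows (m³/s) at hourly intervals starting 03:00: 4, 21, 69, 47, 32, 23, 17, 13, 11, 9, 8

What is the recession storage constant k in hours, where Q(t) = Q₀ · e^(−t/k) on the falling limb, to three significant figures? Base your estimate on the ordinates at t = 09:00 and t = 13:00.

On the falling limb, Q drops from 17 to 8 m³/s between t = 09:00 and t = 13:00 (Δt = 4 h).
k = −Δt / ln(Q₂/Q₁) = −4 / ln(8/17) = 5.31 h.

k ≈ 5.31 h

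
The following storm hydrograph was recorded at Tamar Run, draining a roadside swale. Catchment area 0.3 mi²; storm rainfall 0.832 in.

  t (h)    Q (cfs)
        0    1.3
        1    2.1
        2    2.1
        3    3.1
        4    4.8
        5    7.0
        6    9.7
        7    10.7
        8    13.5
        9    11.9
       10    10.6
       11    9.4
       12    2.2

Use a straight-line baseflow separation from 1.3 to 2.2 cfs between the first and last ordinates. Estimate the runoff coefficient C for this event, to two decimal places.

ΣQ_DR = 65.65 cfs; V = ΣQ_DR·Δt = 2.363 × 10^5 ft³.
Runoff depth d = V / A = 0.3391 in.
C = d / P = 0.3391 / 0.832 = 0.41.

C ≈ 0.41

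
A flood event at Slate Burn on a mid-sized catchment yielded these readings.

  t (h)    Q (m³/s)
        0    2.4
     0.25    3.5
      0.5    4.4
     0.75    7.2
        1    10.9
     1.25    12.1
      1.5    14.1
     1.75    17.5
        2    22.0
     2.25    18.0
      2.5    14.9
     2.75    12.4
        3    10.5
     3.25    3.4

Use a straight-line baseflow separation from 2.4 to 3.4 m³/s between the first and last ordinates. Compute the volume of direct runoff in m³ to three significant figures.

Direct-runoff ordinates (Q − Q_b): 0.00, 1.02, 1.85, 4.57, 8.19, 9.32, 11.24, 14.56, 18.98, 14.91, 11.73, 9.15, 7.18, 0.00 m³/s.
ΣQ_DR = 112.7 m³/s.
With Δt = 0.25 h = 900 s, V = ΣQ_DR · Δt = 112.7 × 900 = 1.01 × 10^5 m³.

V ≈ 1.01 × 10^5 m³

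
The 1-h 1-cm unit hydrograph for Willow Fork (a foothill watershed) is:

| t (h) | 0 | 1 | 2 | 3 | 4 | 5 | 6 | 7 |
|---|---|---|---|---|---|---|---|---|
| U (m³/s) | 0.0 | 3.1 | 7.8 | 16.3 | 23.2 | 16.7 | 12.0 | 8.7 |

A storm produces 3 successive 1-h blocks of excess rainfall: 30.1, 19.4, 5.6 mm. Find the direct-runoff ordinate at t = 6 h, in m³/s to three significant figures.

By discrete convolution, Q_j = Σ (P_i / 10 mm) · U_{j−i}.
At t = 6 h (j=6): Q = (30.1/10)·12.0 + (19.4/10)·16.7 + (5.6/10)·23.2 = 81.5 m³/s.

Q ≈ 81.5 m³/s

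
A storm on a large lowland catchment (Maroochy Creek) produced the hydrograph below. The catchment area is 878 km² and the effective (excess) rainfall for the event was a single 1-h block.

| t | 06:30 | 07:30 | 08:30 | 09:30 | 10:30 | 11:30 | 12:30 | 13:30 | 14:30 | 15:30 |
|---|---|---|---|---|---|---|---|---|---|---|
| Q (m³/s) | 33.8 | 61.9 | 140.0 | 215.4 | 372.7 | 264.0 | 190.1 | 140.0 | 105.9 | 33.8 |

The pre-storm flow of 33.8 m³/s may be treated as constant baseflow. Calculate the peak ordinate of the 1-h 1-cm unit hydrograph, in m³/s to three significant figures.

Direct runoff: 0.0, 28.1, 106.2, 181.6, 338.9, 230.2, 156.3, 106.2, 72.1, 0.0 m³/s; ΣQ_DR = 1220 m³/s, peak = 338.9 m³/s.
Runoff depth d = ΣQ_DR·Δt / A = 1220 × 3600 / (878 km²) = 5.001 mm.
The 1-cm UH is the DRH scaled by (10 mm)/d, so U_p = 338.9 × 10/5.001 = 678 m³/s.

U_p ≈ 678 m³/s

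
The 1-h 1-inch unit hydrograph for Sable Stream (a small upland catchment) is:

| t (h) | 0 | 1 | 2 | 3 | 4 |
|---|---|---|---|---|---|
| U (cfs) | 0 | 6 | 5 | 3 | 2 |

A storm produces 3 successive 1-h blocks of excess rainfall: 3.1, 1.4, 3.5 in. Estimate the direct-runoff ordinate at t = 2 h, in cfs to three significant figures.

By discrete convolution, Q_j = Σ (P_i / 1 in) · U_{j−i}.
At t = 2 h (j=2): Q = (3.1/1)·5 + (1.4/1)·6 + (3.5/1)·0 = 23.9 cfs.

Q ≈ 23.9 cfs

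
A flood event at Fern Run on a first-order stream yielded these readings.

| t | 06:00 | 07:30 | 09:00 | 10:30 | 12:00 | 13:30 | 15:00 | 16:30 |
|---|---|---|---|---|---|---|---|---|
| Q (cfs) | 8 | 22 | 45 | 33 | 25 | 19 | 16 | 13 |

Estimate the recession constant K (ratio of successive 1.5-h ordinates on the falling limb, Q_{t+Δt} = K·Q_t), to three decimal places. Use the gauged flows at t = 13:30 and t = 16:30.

Using the recession-limb readings at t = 13:30 and t = 16:30: Q falls from 19 to 13 cfs over 2 intervals.
K = (Q₂/Q₁)^(1/2) = (13/19)^(1/2) = 0.827.

K ≈ 0.827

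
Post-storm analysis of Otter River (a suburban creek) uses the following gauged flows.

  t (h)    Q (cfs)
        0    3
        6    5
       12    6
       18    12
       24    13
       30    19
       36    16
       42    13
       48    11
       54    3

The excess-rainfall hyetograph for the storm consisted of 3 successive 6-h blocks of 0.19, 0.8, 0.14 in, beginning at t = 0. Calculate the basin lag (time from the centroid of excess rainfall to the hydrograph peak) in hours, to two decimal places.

t_L ≈ 21.27 h

Centroid of excess rainfall: t_c = Σ P_i·t̄_i / ΣP_i = 8.7345 h (block centres at 3, 9, 15 h).
Hydrograph peak occurs at t = 30 h, so basin lag t_L = 30 − 8.7345 = 21.27 h.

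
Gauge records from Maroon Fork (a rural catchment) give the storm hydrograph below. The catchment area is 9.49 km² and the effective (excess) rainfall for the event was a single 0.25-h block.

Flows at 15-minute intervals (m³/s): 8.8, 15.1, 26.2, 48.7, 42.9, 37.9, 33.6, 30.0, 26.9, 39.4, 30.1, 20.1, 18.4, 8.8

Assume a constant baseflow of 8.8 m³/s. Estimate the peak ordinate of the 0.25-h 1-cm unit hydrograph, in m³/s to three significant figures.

Direct runoff: 0.0, 6.3, 17.4, 39.9, 34.1, 29.1, 24.8, 21.2, 18.1, 30.6, 21.3, 11.3, 9.6, 0.0 m³/s; ΣQ_DR = 263.7 m³/s, peak = 39.9 m³/s.
Runoff depth d = ΣQ_DR·Δt / A = 263.7 × 900 / (9.49 km²) = 25.01 mm.
The 1-cm UH is the DRH scaled by (10 mm)/d, so U_p = 39.9 × 10/25.01 = 16.0 m³/s.

U_p ≈ 16.0 m³/s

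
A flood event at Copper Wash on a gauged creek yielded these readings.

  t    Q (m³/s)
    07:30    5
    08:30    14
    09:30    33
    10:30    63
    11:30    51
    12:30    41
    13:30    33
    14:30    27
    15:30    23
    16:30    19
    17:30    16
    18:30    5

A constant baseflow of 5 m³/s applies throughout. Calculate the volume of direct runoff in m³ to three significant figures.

V ≈ 9.72 × 10^5 m³

Direct-runoff ordinates (Q − Q_b): 0.0, 9.0, 28.0, 58.0, 46.0, 36.0, 28.0, 22.0, 18.0, 14.0, 11.0, 0.0 m³/s.
ΣQ_DR = 270.0 m³/s.
With Δt = 1 h = 3600 s, V = ΣQ_DR · Δt = 270.0 × 3600 = 9.72 × 10^5 m³.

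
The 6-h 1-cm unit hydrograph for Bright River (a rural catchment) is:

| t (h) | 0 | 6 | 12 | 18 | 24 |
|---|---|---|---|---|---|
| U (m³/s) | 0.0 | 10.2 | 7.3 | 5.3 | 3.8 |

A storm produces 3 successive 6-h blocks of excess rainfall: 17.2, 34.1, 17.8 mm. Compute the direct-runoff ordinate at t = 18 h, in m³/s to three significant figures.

By discrete convolution, Q_j = Σ (P_i / 10 mm) · U_{j−i}.
At t = 18 h (j=3): Q = (17.2/10)·5.3 + (34.1/10)·7.3 + (17.8/10)·10.2 = 52.2 m³/s.

Q ≈ 52.2 m³/s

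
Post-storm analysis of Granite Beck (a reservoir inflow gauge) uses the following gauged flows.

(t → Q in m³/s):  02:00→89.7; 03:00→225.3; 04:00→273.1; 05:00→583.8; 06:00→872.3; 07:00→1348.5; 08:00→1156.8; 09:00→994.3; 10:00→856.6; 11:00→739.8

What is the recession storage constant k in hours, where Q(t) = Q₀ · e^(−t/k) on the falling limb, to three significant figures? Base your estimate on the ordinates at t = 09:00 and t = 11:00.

On the falling limb, Q drops from 994.3 to 739.8 m³/s between t = 09:00 and t = 11:00 (Δt = 2 h).
k = −Δt / ln(Q₂/Q₁) = −2 / ln(739.8/994.3) = 6.76 h.

k ≈ 6.76 h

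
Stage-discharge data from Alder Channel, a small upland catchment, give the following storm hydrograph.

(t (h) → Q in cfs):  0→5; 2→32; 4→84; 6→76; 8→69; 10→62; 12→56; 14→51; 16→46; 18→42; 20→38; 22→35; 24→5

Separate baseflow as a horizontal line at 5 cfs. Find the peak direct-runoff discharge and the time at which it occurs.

Q_p = 79.0 cfs at t = 4 h

Subtracting baseflow gives direct-runoff ordinates: 0.0, 27.0, 79.0, 71.0, 64.0, 57.0, 51.0, 46.0, 41.0, 37.0, 33.0, 30.0, 0.0 cfs.
The maximum is 79.0 cfs, occurring at the reading for t = 4 h.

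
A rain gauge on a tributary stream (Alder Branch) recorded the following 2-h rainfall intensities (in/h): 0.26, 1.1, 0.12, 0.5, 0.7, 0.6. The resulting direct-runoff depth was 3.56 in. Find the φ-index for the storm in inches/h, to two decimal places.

Only the 4 blocks with intensity above φ contribute runoff: 1.1, 0.5, 0.7, 0.6 in/h.
Σ(I−φ)·Δt = d  ⇒  (1.1+0.5+0.7+0.6 − 4φ)·2 = 3.56
φ = (2.900 − 3.56/2) / 4 = 0.28 in/h.

φ ≈ 0.28 in/h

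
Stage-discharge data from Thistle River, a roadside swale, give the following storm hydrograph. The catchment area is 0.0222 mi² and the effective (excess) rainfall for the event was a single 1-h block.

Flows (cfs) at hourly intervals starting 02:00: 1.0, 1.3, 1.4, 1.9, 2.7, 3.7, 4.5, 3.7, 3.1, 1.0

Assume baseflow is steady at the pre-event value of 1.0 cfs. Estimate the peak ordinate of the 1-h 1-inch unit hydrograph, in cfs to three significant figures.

U_p ≈ 3.51 cfs

Direct runoff: 0.0, 0.3, 0.4, 0.9, 1.7, 2.7, 3.5, 2.7, 2.1, 0.0 cfs; ΣQ_DR = 14.30 cfs, peak = 3.5 cfs.
Runoff depth d = ΣQ_DR·Δt / A = 14.30 × 3600 / (0.0222 mi²) = 0.9982 in.
The 1-inch UH is the DRH scaled by (1 in)/d, so U_p = 3.5 × 1/0.9982 = 3.51 cfs.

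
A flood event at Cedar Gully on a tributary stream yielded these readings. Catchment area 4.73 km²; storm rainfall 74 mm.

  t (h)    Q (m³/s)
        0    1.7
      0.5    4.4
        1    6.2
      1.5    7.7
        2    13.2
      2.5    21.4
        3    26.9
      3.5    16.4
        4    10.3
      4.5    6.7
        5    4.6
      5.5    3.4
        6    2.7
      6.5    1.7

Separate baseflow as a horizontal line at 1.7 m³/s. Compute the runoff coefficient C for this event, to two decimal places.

C ≈ 0.53

ΣQ_DR = 103.5 m³/s; V = ΣQ_DR·Δt = 1.863 × 10^5 m³.
Runoff depth d = V / A = 39.39 mm.
C = d / P = 39.39 / 74 = 0.53.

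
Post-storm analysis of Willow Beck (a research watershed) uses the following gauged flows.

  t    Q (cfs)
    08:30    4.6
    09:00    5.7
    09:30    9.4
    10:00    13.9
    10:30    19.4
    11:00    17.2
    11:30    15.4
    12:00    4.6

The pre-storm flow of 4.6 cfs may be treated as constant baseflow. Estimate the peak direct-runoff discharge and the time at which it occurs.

Q_p = 14.8 cfs at t = 10:30

Subtracting baseflow gives direct-runoff ordinates: 0.0, 1.1, 4.8, 9.3, 14.8, 12.6, 10.8, 0.0 cfs.
The maximum is 14.8 cfs, occurring at the reading for t = 10:30.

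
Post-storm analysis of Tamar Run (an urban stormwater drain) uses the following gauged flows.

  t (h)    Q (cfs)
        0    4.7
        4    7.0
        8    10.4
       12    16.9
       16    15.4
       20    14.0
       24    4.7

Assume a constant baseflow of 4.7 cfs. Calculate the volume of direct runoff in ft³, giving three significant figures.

V ≈ 5.79 × 10^5 ft³

Direct-runoff ordinates (Q − Q_b): 0.0, 2.3, 5.7, 12.2, 10.7, 9.3, 0.0 cfs.
ΣQ_DR = 40.20 cfs.
With Δt = 4 h = 14400 s, V = ΣQ_DR · Δt = 40.20 × 14400 = 5.79 × 10^5 ft³.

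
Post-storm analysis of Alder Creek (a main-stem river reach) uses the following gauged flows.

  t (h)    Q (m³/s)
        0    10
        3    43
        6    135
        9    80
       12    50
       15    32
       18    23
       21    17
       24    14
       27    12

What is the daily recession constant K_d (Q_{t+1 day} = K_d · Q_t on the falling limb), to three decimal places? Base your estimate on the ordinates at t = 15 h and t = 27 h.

K_d ≈ 0.141

Between t = 15 h and t = 27 h the flow falls from 32 to 12 m³/s over 4×3 h = 12 h.
Per-interval ratio K = (12/32)^(1/4) = 0.7825; K_d = K^(24/3) = 0.141.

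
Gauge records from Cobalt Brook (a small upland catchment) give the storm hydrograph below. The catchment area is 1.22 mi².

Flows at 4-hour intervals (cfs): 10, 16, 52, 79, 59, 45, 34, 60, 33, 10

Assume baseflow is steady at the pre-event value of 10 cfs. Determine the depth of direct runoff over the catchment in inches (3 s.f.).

Direct runoff: 0.0, 6.0, 42.0, 69.0, 49.0, 35.0, 24.0, 50.0, 23.0, 0.0 cfs; ΣQ_DR = 298.0 cfs.
V = ΣQ_DR · Δt = 298.0 × 14400 s = 4.291 × 10^6 ft³.
Over A = 1.22 mi², depth = V / A = 1.51 in.

d ≈ 1.51 in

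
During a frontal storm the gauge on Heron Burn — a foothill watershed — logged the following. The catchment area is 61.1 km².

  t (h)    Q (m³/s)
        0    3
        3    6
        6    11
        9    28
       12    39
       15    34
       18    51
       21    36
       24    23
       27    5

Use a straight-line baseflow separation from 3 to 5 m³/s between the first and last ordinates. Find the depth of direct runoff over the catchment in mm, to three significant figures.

d ≈ 34.6 mm

Direct runoff: 0.00, 2.78, 7.56, 24.33, 35.11, 29.89, 46.67, 31.44, 18.22, 0.00 m³/s; ΣQ_DR = 196.0 m³/s.
V = ΣQ_DR · Δt = 196.0 × 10800 s = 2.117 × 10^6 m³.
Over A = 61.1 km², depth = V / A = 34.6 mm.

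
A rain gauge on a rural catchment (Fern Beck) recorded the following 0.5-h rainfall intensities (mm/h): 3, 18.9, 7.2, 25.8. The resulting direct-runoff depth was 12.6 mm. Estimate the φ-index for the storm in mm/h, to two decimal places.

φ ≈ 9.75 mm/h

Only the 2 blocks with intensity above φ contribute runoff: 18.9, 25.8 mm/h.
Σ(I−φ)·Δt = d  ⇒  (18.9+25.8 − 2φ)·0.5 = 12.6
φ = (44.70 − 12.6/0.5) / 2 = 9.75 mm/h.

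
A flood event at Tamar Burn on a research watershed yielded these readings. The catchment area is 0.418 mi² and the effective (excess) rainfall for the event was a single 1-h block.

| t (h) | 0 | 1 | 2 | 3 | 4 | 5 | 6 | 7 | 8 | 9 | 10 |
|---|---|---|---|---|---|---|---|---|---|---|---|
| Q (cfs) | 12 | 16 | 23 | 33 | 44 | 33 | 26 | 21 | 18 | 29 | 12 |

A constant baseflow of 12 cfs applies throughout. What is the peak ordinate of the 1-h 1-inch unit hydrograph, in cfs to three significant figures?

Direct runoff: 0.0, 4.0, 11.0, 21.0, 32.0, 21.0, 14.0, 9.0, 6.0, 17.0, 0.0 cfs; ΣQ_DR = 135.0 cfs, peak = 32.0 cfs.
Runoff depth d = ΣQ_DR·Δt / A = 135.0 × 3600 / (0.418 mi²) = 0.5005 in.
The 1-inch UH is the DRH scaled by (1 in)/d, so U_p = 32.0 × 1/0.5005 = 63.9 cfs.

U_p ≈ 63.9 cfs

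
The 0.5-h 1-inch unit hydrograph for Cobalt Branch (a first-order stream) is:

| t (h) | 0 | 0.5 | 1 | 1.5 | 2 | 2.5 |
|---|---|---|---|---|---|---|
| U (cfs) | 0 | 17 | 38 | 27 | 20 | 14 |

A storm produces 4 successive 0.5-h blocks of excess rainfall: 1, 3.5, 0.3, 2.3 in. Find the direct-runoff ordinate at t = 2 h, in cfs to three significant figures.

By discrete convolution, Q_j = Σ (P_i / 1 in) · U_{j−i}.
At t = 2 h (j=4): Q = (1/1)·20 + (3.5/1)·27 + (0.3/1)·38 + (2.3/1)·17 = 165 cfs.

Q ≈ 165 cfs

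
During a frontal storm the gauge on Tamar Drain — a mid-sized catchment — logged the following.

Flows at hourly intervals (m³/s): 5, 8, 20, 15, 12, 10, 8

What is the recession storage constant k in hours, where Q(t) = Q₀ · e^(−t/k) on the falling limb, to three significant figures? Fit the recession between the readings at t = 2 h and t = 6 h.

On the falling limb, Q drops from 20 to 8 m³/s between t = 2 h and t = 6 h (Δt = 4 h).
k = −Δt / ln(Q₂/Q₁) = −4 / ln(8/20) = 4.37 h.

k ≈ 4.37 h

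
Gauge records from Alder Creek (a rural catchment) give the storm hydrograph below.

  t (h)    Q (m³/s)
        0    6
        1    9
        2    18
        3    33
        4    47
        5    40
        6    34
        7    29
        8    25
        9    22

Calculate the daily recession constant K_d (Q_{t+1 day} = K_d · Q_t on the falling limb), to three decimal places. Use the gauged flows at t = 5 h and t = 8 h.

K_d ≈ 0.023

Between t = 5 h and t = 8 h the flow falls from 40 to 25 m³/s over 3×1 h = 3 h.
Per-interval ratio K = (25/40)^(1/3) = 0.8550; K_d = K^(24/1) = 0.023.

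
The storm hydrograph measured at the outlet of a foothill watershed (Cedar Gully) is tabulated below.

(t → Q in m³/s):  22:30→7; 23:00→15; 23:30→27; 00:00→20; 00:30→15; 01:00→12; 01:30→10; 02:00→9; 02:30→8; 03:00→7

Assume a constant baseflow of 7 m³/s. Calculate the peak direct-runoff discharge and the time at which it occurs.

Subtracting baseflow gives direct-runoff ordinates: 0.0, 8.0, 20.0, 13.0, 8.0, 5.0, 3.0, 2.0, 1.0, 0.0 m³/s.
The maximum is 20.0 m³/s, occurring at the reading for t = 23:30.

Q_p = 20.0 m³/s at t = 23:30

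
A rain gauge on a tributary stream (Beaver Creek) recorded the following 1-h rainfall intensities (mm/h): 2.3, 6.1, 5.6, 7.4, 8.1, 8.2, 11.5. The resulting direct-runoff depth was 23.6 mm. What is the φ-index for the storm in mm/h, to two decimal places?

φ ≈ 3.88 mm/h

Only the 6 blocks with intensity above φ contribute runoff: 6.1, 5.6, 7.4, 8.1, 8.2, 11.5 mm/h.
Σ(I−φ)·Δt = d  ⇒  (6.1+5.6+7.4+8.1+8.2+11.5 − 6φ)·1 = 23.6
φ = (46.90 − 23.6/1) / 6 = 3.88 mm/h.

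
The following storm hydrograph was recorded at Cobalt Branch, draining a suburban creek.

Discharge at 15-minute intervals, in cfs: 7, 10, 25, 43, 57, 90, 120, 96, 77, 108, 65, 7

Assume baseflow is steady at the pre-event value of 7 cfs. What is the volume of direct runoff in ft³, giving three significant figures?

Direct-runoff ordinates (Q − Q_b): 0.0, 3.0, 18.0, 36.0, 50.0, 83.0, 113.0, 89.0, 70.0, 101.0, 58.0, 0.0 cfs.
ΣQ_DR = 621.0 cfs.
With Δt = 0.25 h = 900 s, V = ΣQ_DR · Δt = 621.0 × 900 = 5.59 × 10^5 ft³.

V ≈ 5.59 × 10^5 ft³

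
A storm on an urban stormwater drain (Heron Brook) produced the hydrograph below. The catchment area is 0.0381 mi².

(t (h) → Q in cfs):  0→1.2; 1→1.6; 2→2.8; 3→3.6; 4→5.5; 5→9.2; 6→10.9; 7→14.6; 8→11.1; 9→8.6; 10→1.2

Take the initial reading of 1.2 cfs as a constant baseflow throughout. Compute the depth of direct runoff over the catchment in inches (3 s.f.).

Direct runoff: 0.0, 0.4, 1.6, 2.4, 4.3, 8.0, 9.7, 13.4, 9.9, 7.4, 0.0 cfs; ΣQ_DR = 57.10 cfs.
V = ΣQ_DR · Δt = 57.10 × 3600 s = 2.056 × 10^5 ft³.
Over A = 0.0381 mi², depth = V / A = 2.32 in.

d ≈ 2.32 in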